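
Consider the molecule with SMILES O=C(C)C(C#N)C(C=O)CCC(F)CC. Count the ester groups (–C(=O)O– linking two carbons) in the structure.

Scan the SMILES for the ester motif — none present.
Groups that are present: 1 aldehyde, 1 ketone, 1 nitrile.

0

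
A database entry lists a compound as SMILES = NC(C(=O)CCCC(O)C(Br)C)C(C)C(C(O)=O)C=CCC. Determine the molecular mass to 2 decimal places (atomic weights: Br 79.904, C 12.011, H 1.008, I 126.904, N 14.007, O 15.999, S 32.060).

378.31 g/mol

First, the molecular formula is C16H28BrNO4 (counting implicit H from valence).
  Br: 1 × 79.904 = 79.904
  C: 16 × 12.011 = 192.176
  H: 28 × 1.008 = 28.224
  N: 1 × 14.007 = 14.007
  O: 4 × 15.999 = 63.996
Sum: 1×79.904 + 16×12.011 + 28×1.008 + 1×14.007 + 4×15.999 = 378.307 → 378.31 g/mol.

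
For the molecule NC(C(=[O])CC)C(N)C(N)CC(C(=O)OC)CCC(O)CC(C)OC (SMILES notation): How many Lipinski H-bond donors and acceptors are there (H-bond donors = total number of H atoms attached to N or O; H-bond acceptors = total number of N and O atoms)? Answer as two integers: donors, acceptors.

7, 8

Donors: find every N or O and count the H atoms it carries.
  atom 1 (N): bond orders sum to 1 → 2 H
  atom 4 (O): bond orders sum to 2 → 0 H
  atom 8 (N): bond orders sum to 1 → 2 H
  atom 10 (N): bond orders sum to 1 → 2 H
  atom 14 (O): bond orders sum to 2 → 0 H
  atom 15 (O): bond orders sum to 2 → 0 H
  atom 20 (O): bond orders sum to 1 → 1 H
  atom 24 (O): bond orders sum to 2 → 0 H
Lipinski HBD = 7.
Acceptors: N atoms = 3, O atoms = 5 → HBA = 8.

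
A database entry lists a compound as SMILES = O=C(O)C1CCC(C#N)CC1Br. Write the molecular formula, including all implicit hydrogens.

C8H10BrNO2

Walk through each heavy atom and fill implicit hydrogens from standard valence (C 4, N 3, O 2, S 2, halogen 1):
  atom 1: O, bond orders sum to 2 (valence 2) → 0 H
  atom 2: C, bond orders sum to 4 (valence 4) → 0 H
  atom 3: O, bond orders sum to 1 (valence 2) → 1 H
  atom 4: C, bond orders sum to 3 (valence 4) → 1 H
  atom 5: C, bond orders sum to 2 (valence 4) → 2 H
  atom 6: C, bond orders sum to 2 (valence 4) → 2 H
  atom 7: C, bond orders sum to 3 (valence 4) → 1 H
  atom 8: C, bond orders sum to 4 (valence 4) → 0 H
  atom 9: N, bond orders sum to 3 (valence 3) → 0 H
  atom 10: C, bond orders sum to 2 (valence 4) → 2 H
  atom 11: C, bond orders sum to 3 (valence 4) → 1 H
  atom 12: Br (halogen, monovalent) → 0 H
Totals → C:8, H:10, Br:1, N:1, O:2.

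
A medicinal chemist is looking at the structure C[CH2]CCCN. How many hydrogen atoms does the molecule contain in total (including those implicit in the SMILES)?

Walk through each heavy atom and fill implicit hydrogens from standard valence (C 4, N 3, O 2, S 2, halogen 1):
  atom 1: C, bond orders sum to 1 (valence 4) → 3 H
  atom 2: C with explicit H count 2
  atom 3: C, bond orders sum to 2 (valence 4) → 2 H
  atom 4: C, bond orders sum to 2 (valence 4) → 2 H
  atom 5: C, bond orders sum to 2 (valence 4) → 2 H
  atom 6: N, bond orders sum to 1 (valence 3) → 2 H
Total hydrogens: 13.

13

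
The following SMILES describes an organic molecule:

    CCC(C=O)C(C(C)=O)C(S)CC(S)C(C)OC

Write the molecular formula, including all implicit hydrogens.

Walk through each heavy atom and fill implicit hydrogens from standard valence (C 4, N 3, O 2, S 2, halogen 1):
  atom 1: C, bond orders sum to 1 (valence 4) → 3 H
  atom 2: C, bond orders sum to 2 (valence 4) → 2 H
  atom 3: C, bond orders sum to 3 (valence 4) → 1 H
  atom 4: C, bond orders sum to 3 (valence 4) → 1 H
  atom 5: O, bond orders sum to 2 (valence 2) → 0 H
  atom 6: C, bond orders sum to 3 (valence 4) → 1 H
  atom 7: C, bond orders sum to 4 (valence 4) → 0 H
  atom 8: C, bond orders sum to 1 (valence 4) → 3 H
  atom 9: O, bond orders sum to 2 (valence 2) → 0 H
  atom 10: C, bond orders sum to 3 (valence 4) → 1 H
  atom 11: S, bond orders sum to 1 (valence 2) → 1 H
  atom 12: C, bond orders sum to 2 (valence 4) → 2 H
  atom 13: C, bond orders sum to 3 (valence 4) → 1 H
  atom 14: S, bond orders sum to 1 (valence 2) → 1 H
  atom 15: C, bond orders sum to 3 (valence 4) → 1 H
  atom 16: C, bond orders sum to 1 (valence 4) → 3 H
  atom 17: O, bond orders sum to 2 (valence 2) → 0 H
  atom 18: C, bond orders sum to 1 (valence 4) → 3 H
Totals → C:13, H:24, O:3, S:2.

C13H24O3S2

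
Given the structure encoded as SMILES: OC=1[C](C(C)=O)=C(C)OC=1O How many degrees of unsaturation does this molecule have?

4

Degree of unsaturation = (number of rings) + (number of π bonds).
Ring closures in the SMILES: 1.
π bonds: 3 double bonds (each 1 DoU) → 3 DoU from unsaturation.
Total DoU = 1 + 3 = 4.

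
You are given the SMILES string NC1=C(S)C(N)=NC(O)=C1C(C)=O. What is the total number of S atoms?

Scan the SMILES for S atoms (remember two-letter symbols like Cl and Br are single atoms).
Sulfur count: 1.

1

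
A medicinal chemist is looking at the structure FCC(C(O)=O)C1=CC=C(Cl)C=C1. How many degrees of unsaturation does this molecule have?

5

Degree of unsaturation = (number of rings) + (number of π bonds).
Ring closures in the SMILES: 1.
π bonds: 4 double bonds (each 1 DoU) → 4 DoU from unsaturation.
Total DoU = 1 + 4 = 5.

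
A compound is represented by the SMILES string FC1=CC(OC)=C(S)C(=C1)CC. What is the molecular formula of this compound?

Walk through each heavy atom and fill implicit hydrogens from standard valence (C 4, N 3, O 2, S 2, halogen 1):
  atom 1: F (halogen, monovalent) → 0 H
  atom 2: C, bond orders sum to 4 (valence 4) → 0 H
  atom 3: C, bond orders sum to 3 (valence 4) → 1 H
  atom 4: C, bond orders sum to 4 (valence 4) → 0 H
  atom 5: O, bond orders sum to 2 (valence 2) → 0 H
  atom 6: C, bond orders sum to 1 (valence 4) → 3 H
  atom 7: C, bond orders sum to 4 (valence 4) → 0 H
  atom 8: S, bond orders sum to 1 (valence 2) → 1 H
  atom 9: C, bond orders sum to 4 (valence 4) → 0 H
  atom 10: C, bond orders sum to 3 (valence 4) → 1 H
  atom 11: C, bond orders sum to 2 (valence 4) → 2 H
  atom 12: C, bond orders sum to 1 (valence 4) → 3 H
Totals → C:9, H:11, F:1, O:1, S:1.

C9H11FOS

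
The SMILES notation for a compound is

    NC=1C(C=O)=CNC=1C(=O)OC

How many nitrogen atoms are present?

Scan the SMILES for N atoms (remember two-letter symbols like Cl and Br are single atoms).
Nitrogen count: 2.

2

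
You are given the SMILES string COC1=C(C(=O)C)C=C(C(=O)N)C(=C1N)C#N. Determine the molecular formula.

Walk through each heavy atom and fill implicit hydrogens from standard valence (C 4, N 3, O 2, S 2, halogen 1):
  atom 1: C, bond orders sum to 1 (valence 4) → 3 H
  atom 2: O, bond orders sum to 2 (valence 2) → 0 H
  atom 3: C, bond orders sum to 4 (valence 4) → 0 H
  atom 4: C, bond orders sum to 4 (valence 4) → 0 H
  atom 5: C, bond orders sum to 4 (valence 4) → 0 H
  atom 6: O, bond orders sum to 2 (valence 2) → 0 H
  atom 7: C, bond orders sum to 1 (valence 4) → 3 H
  atom 8: C, bond orders sum to 3 (valence 4) → 1 H
  atom 9: C, bond orders sum to 4 (valence 4) → 0 H
  atom 10: C, bond orders sum to 4 (valence 4) → 0 H
  atom 11: O, bond orders sum to 2 (valence 2) → 0 H
  atom 12: N, bond orders sum to 1 (valence 3) → 2 H
  atom 13: C, bond orders sum to 4 (valence 4) → 0 H
  atom 14: C, bond orders sum to 4 (valence 4) → 0 H
  atom 15: N, bond orders sum to 1 (valence 3) → 2 H
  atom 16: C, bond orders sum to 4 (valence 4) → 0 H
  atom 17: N, bond orders sum to 3 (valence 3) → 0 H
Totals → C:11, H:11, N:3, O:3.
In Hill order: C11H11N3O3.

C11H11N3O3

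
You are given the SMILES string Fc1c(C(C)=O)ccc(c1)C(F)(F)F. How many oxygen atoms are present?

1

Scan the SMILES for O atoms (remember two-letter symbols like Cl and Br are single atoms).
Oxygen count: 1.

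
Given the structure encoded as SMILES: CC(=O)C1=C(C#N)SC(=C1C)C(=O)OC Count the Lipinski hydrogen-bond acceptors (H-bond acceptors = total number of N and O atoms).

N atoms: 1; O atoms: 3.
Lipinski HBA = 1 + 3 = 4.

4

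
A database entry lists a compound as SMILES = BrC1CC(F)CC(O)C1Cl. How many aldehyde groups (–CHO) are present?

Scan the SMILES for the aldehyde motif — none present.
Groups that are present: 1 hydroxyl.

0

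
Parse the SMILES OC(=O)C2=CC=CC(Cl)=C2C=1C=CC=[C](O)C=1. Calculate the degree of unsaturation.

9

Degree of unsaturation = (number of rings) + (number of π bonds).
Ring closures in the SMILES: 2.
π bonds: 7 double bonds (each 1 DoU) → 7 DoU from unsaturation.
Total DoU = 2 + 7 = 9.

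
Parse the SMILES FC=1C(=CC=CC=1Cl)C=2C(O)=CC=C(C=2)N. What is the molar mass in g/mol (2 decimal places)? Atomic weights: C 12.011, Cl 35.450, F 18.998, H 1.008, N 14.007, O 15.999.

First, the molecular formula is C12H9ClFNO (counting implicit H from valence).
  C: 12 × 12.011 = 144.132
  Cl: 1 × 35.450 = 35.450
  F: 1 × 18.998 = 18.998
  H: 9 × 1.008 = 9.072
  N: 1 × 14.007 = 14.007
  O: 1 × 15.999 = 15.999
Sum: 12×12.011 + 1×35.450 + 1×18.998 + 9×1.008 + 1×14.007 + 1×15.999 = 237.658 → 237.66 g/mol.

237.66 g/mol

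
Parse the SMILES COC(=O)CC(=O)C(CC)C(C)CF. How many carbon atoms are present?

10

Count every carbon token in the SMILES (each C, including those in ring-closure positions and inside branches).
Carbon count: 10.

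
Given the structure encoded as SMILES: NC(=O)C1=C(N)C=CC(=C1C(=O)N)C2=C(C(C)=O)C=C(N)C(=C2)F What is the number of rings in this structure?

In SMILES, each pair of matching ring-closure digits denotes one ring-closing bond; the number of such bonds equals the number of independent rings.
Ring-closure bonds here: 2.

2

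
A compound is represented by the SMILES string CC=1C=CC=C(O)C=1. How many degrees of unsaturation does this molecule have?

4

Degree of unsaturation = (number of rings) + (number of π bonds).
Ring closures in the SMILES: 1.
π bonds: 3 double bonds (each 1 DoU) → 3 DoU from unsaturation.
Total DoU = 1 + 3 = 4.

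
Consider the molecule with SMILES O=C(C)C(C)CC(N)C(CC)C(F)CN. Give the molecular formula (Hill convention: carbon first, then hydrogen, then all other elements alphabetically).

Walk through each heavy atom and fill implicit hydrogens from standard valence (C 4, N 3, O 2, S 2, halogen 1):
  atom 1: O, bond orders sum to 2 (valence 2) → 0 H
  atom 2: C, bond orders sum to 4 (valence 4) → 0 H
  atom 3: C, bond orders sum to 1 (valence 4) → 3 H
  atom 4: C, bond orders sum to 3 (valence 4) → 1 H
  atom 5: C, bond orders sum to 1 (valence 4) → 3 H
  atom 6: C, bond orders sum to 2 (valence 4) → 2 H
  atom 7: C, bond orders sum to 3 (valence 4) → 1 H
  atom 8: N, bond orders sum to 1 (valence 3) → 2 H
  atom 9: C, bond orders sum to 3 (valence 4) → 1 H
  atom 10: C, bond orders sum to 2 (valence 4) → 2 H
  atom 11: C, bond orders sum to 1 (valence 4) → 3 H
  atom 12: C, bond orders sum to 3 (valence 4) → 1 H
  atom 13: F (halogen, monovalent) → 0 H
  atom 14: C, bond orders sum to 2 (valence 4) → 2 H
  atom 15: N, bond orders sum to 1 (valence 3) → 2 H
Totals → C:11, H:23, F:1, N:2, O:1.

C11H23FN2O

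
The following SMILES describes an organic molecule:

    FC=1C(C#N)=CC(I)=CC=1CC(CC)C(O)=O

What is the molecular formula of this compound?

Walk through each heavy atom and fill implicit hydrogens from standard valence (C 4, N 3, O 2, S 2, halogen 1):
  atom 1: F (halogen, monovalent) → 0 H
  atom 2: C, bond orders sum to 4 (valence 4) → 0 H
  atom 3: C, bond orders sum to 4 (valence 4) → 0 H
  atom 4: C, bond orders sum to 4 (valence 4) → 0 H
  atom 5: N, bond orders sum to 3 (valence 3) → 0 H
  atom 6: C, bond orders sum to 3 (valence 4) → 1 H
  atom 7: C, bond orders sum to 4 (valence 4) → 0 H
  atom 8: I (halogen, monovalent) → 0 H
  atom 9: C, bond orders sum to 3 (valence 4) → 1 H
  atom 10: C, bond orders sum to 4 (valence 4) → 0 H
  atom 11: C, bond orders sum to 2 (valence 4) → 2 H
  atom 12: C, bond orders sum to 3 (valence 4) → 1 H
  atom 13: C, bond orders sum to 2 (valence 4) → 2 H
  atom 14: C, bond orders sum to 1 (valence 4) → 3 H
  atom 15: C, bond orders sum to 4 (valence 4) → 0 H
  atom 16: O, bond orders sum to 1 (valence 2) → 1 H
  atom 17: O, bond orders sum to 2 (valence 2) → 0 H
Totals → C:12, H:11, F:1, I:1, N:1, O:2.

C12H11FINO2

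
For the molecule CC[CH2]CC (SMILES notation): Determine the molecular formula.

Walk through each heavy atom and fill implicit hydrogens from standard valence (C 4, N 3, O 2, S 2, halogen 1):
  atom 1: C, bond orders sum to 1 (valence 4) → 3 H
  atom 2: C, bond orders sum to 2 (valence 4) → 2 H
  atom 3: C with explicit H count 2
  atom 4: C, bond orders sum to 2 (valence 4) → 2 H
  atom 5: C, bond orders sum to 1 (valence 4) → 3 H
Totals → C:5, H:12.
In Hill order: C5H12.

C5H12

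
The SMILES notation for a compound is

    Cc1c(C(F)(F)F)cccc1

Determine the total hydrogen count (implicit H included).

7

Walk through each heavy atom and fill implicit hydrogens from standard valence (C 4, N 3, O 2, S 2, halogen 1); for lowercase aromatic atoms, an aromatic c carries 1 H when it has two neighbours and 0 H with three, and aromatic n carries 0 H:
  atom 1: C, bond orders sum to 1 (valence 4) → 3 H
  atom 2: aromatic c, 3 neighbours → 0 H
  atom 3: aromatic c, 3 neighbours → 0 H
  atom 4: C, bond orders sum to 4 (valence 4) → 0 H
  atom 5: F (halogen, monovalent) → 0 H
  atom 6: F (halogen, monovalent) → 0 H
  atom 7: F (halogen, monovalent) → 0 H
  atom 8: aromatic c, 2 neighbours → 1 H
  atom 9: aromatic c, 2 neighbours → 1 H
  atom 10: aromatic c, 2 neighbours → 1 H
  atom 11: aromatic c, 2 neighbours → 1 H
Total hydrogens: 7.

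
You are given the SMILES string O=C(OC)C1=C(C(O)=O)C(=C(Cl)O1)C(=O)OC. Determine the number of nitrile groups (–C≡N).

Scan the SMILES for the nitrile motif — none present.
Groups that are present: 1 carboxylic acid, 2 ester.

0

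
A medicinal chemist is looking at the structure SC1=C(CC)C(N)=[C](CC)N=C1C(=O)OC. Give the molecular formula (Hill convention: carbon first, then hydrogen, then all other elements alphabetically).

Walk through each heavy atom and fill implicit hydrogens from standard valence (C 4, N 3, O 2, S 2, halogen 1):
  atom 1: S, bond orders sum to 1 (valence 2) → 1 H
  atom 2: C, bond orders sum to 4 (valence 4) → 0 H
  atom 3: C, bond orders sum to 4 (valence 4) → 0 H
  atom 4: C, bond orders sum to 2 (valence 4) → 2 H
  atom 5: C, bond orders sum to 1 (valence 4) → 3 H
  atom 6: C, bond orders sum to 4 (valence 4) → 0 H
  atom 7: N, bond orders sum to 1 (valence 3) → 2 H
  atom 8: C with explicit H count 0
  atom 9: C, bond orders sum to 2 (valence 4) → 2 H
  atom 10: C, bond orders sum to 1 (valence 4) → 3 H
  atom 11: N, bond orders sum to 3 (valence 3) → 0 H
  atom 12: C, bond orders sum to 4 (valence 4) → 0 H
  atom 13: C, bond orders sum to 4 (valence 4) → 0 H
  atom 14: O, bond orders sum to 2 (valence 2) → 0 H
  atom 15: O, bond orders sum to 2 (valence 2) → 0 H
  atom 16: C, bond orders sum to 1 (valence 4) → 3 H
Totals → C:11, H:16, N:2, O:2, S:1.

C11H16N2O2S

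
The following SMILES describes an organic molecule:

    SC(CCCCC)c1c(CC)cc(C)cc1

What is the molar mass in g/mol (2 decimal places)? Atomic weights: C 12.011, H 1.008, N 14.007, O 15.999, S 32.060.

236.42 g/mol

First, the molecular formula is C15H24S (counting implicit H from valence).
  C: 15 × 12.011 = 180.165
  H: 24 × 1.008 = 24.192
  S: 1 × 32.060 = 32.060
Sum: 15×12.011 + 24×1.008 + 1×32.060 = 236.417 → 236.42 g/mol.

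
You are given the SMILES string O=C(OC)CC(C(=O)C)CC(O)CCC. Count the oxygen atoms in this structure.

Scan the SMILES for O atoms (remember two-letter symbols like Cl and Br are single atoms).
Oxygen count: 4.

4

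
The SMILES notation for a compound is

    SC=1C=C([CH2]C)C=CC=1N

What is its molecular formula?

Walk through each heavy atom and fill implicit hydrogens from standard valence (C 4, N 3, O 2, S 2, halogen 1):
  atom 1: S, bond orders sum to 1 (valence 2) → 1 H
  atom 2: C, bond orders sum to 4 (valence 4) → 0 H
  atom 3: C, bond orders sum to 3 (valence 4) → 1 H
  atom 4: C, bond orders sum to 4 (valence 4) → 0 H
  atom 5: C with explicit H count 2
  atom 6: C, bond orders sum to 1 (valence 4) → 3 H
  atom 7: C, bond orders sum to 3 (valence 4) → 1 H
  atom 8: C, bond orders sum to 3 (valence 4) → 1 H
  atom 9: C, bond orders sum to 4 (valence 4) → 0 H
  atom 10: N, bond orders sum to 1 (valence 3) → 2 H
Totals → C:8, H:11, N:1, S:1.

C8H11NS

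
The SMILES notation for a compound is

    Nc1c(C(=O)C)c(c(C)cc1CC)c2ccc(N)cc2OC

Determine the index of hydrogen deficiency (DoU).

9

Molecular formula: C18H22N2O2.
DoU = (2C + 2 + N − H − X) / 2, where X is the halogen count and O/S are ignored.
    = (2·18 + 2 + 2 − 22 − 0) / 2 = 18 / 2 = 9.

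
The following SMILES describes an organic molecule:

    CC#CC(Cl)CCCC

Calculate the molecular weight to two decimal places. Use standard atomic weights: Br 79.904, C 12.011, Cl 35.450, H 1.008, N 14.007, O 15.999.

First, the molecular formula is C8H13Cl (counting implicit H from valence).
  C: 8 × 12.011 = 96.088
  Cl: 1 × 35.450 = 35.450
  H: 13 × 1.008 = 13.104
Sum: 8×12.011 + 1×35.450 + 13×1.008 = 144.642 → 144.64 g/mol.

144.64 g/mol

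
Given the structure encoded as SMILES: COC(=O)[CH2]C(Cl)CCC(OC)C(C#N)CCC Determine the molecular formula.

C13H22ClNO3

Walk through each heavy atom and fill implicit hydrogens from standard valence (C 4, N 3, O 2, S 2, halogen 1):
  atom 1: C, bond orders sum to 1 (valence 4) → 3 H
  atom 2: O, bond orders sum to 2 (valence 2) → 0 H
  atom 3: C, bond orders sum to 4 (valence 4) → 0 H
  atom 4: O, bond orders sum to 2 (valence 2) → 0 H
  atom 5: C with explicit H count 2
  atom 6: C, bond orders sum to 3 (valence 4) → 1 H
  atom 7: Cl (halogen, monovalent) → 0 H
  atom 8: C, bond orders sum to 2 (valence 4) → 2 H
  atom 9: C, bond orders sum to 2 (valence 4) → 2 H
  atom 10: C, bond orders sum to 3 (valence 4) → 1 H
  atom 11: O, bond orders sum to 2 (valence 2) → 0 H
  atom 12: C, bond orders sum to 1 (valence 4) → 3 H
  atom 13: C, bond orders sum to 3 (valence 4) → 1 H
  atom 14: C, bond orders sum to 4 (valence 4) → 0 H
  atom 15: N, bond orders sum to 3 (valence 3) → 0 H
  atom 16: C, bond orders sum to 2 (valence 4) → 2 H
  atom 17: C, bond orders sum to 2 (valence 4) → 2 H
  atom 18: C, bond orders sum to 1 (valence 4) → 3 H
Totals → C:13, H:22, Cl:1, N:1, O:3.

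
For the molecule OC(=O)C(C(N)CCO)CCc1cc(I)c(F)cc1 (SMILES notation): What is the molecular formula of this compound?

C13H17FINO3

Walk through each heavy atom and fill implicit hydrogens from standard valence (C 4, N 3, O 2, S 2, halogen 1); for lowercase aromatic atoms, an aromatic c carries 1 H when it has two neighbours and 0 H with three, and aromatic n carries 0 H:
  atom 1: O, bond orders sum to 1 (valence 2) → 1 H
  atom 2: C, bond orders sum to 4 (valence 4) → 0 H
  atom 3: O, bond orders sum to 2 (valence 2) → 0 H
  atom 4: C, bond orders sum to 3 (valence 4) → 1 H
  atom 5: C, bond orders sum to 3 (valence 4) → 1 H
  atom 6: N, bond orders sum to 1 (valence 3) → 2 H
  atom 7: C, bond orders sum to 2 (valence 4) → 2 H
  atom 8: C, bond orders sum to 2 (valence 4) → 2 H
  atom 9: O, bond orders sum to 1 (valence 2) → 1 H
  atom 10: C, bond orders sum to 2 (valence 4) → 2 H
  atom 11: C, bond orders sum to 2 (valence 4) → 2 H
  atom 12: aromatic c, 3 neighbours → 0 H
  atom 13: aromatic c, 2 neighbours → 1 H
  atom 14: aromatic c, 3 neighbours → 0 H
  atom 15: I (halogen, monovalent) → 0 H
  atom 16: aromatic c, 3 neighbours → 0 H
  atom 17: F (halogen, monovalent) → 0 H
  atom 18: aromatic c, 2 neighbours → 1 H
  atom 19: aromatic c, 2 neighbours → 1 H
Totals → C:13, H:17, F:1, I:1, N:1, O:3.
In Hill order: C13H17FINO3.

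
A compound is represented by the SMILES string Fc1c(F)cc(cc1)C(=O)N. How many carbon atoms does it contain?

Count every carbon token in the SMILES (each C, including those in ring-closure positions and inside branches).
Carbon count: 7.

7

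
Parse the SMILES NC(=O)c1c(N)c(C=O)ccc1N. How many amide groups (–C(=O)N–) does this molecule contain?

The amide motif appears at heavy-atom position 2 in the SMILES.
Other groups present: 1 aldehyde, 2 primary amine.
Amide count: 1.

1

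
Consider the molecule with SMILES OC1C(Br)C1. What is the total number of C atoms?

Count every carbon token in the SMILES (each C, including those in ring-closure positions and inside branches).
Carbon count: 3.

3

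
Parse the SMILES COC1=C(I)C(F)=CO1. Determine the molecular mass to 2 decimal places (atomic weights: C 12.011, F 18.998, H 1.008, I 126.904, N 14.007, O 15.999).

First, the molecular formula is C5H4FIO2 (counting implicit H from valence).
  C: 5 × 12.011 = 60.055
  F: 1 × 18.998 = 18.998
  H: 4 × 1.008 = 4.032
  I: 1 × 126.904 = 126.904
  O: 2 × 15.999 = 31.998
Sum: 5×12.011 + 1×18.998 + 4×1.008 + 1×126.904 + 2×15.999 = 241.987 → 241.99 g/mol.

241.99 g/mol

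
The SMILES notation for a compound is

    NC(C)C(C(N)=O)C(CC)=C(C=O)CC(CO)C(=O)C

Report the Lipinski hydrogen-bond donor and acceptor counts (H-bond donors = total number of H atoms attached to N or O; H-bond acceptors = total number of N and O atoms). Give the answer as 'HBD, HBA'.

5, 6

Donors: find every N or O and count the H atoms it carries.
  atom 1 (N): bond orders sum to 1 → 2 H
  atom 6 (N): bond orders sum to 1 → 2 H
  atom 7 (O): bond orders sum to 2 → 0 H
  atom 13 (O): bond orders sum to 2 → 0 H
  atom 17 (O): bond orders sum to 1 → 1 H
  atom 19 (O): bond orders sum to 2 → 0 H
Lipinski HBD = 5.
Acceptors: N atoms = 2, O atoms = 4 → HBA = 6.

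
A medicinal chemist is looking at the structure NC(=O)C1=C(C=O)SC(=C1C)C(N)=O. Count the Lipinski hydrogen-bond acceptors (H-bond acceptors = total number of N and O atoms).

5

N atoms: 2; O atoms: 3.
Lipinski HBA = 2 + 3 = 5.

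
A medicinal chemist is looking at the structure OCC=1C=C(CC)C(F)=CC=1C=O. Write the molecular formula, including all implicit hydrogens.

C10H11FO2

Walk through each heavy atom and fill implicit hydrogens from standard valence (C 4, N 3, O 2, S 2, halogen 1):
  atom 1: O, bond orders sum to 1 (valence 2) → 1 H
  atom 2: C, bond orders sum to 2 (valence 4) → 2 H
  atom 3: C, bond orders sum to 4 (valence 4) → 0 H
  atom 4: C, bond orders sum to 3 (valence 4) → 1 H
  atom 5: C, bond orders sum to 4 (valence 4) → 0 H
  atom 6: C, bond orders sum to 2 (valence 4) → 2 H
  atom 7: C, bond orders sum to 1 (valence 4) → 3 H
  atom 8: C, bond orders sum to 4 (valence 4) → 0 H
  atom 9: F (halogen, monovalent) → 0 H
  atom 10: C, bond orders sum to 3 (valence 4) → 1 H
  atom 11: C, bond orders sum to 4 (valence 4) → 0 H
  atom 12: C, bond orders sum to 3 (valence 4) → 1 H
  atom 13: O, bond orders sum to 2 (valence 2) → 0 H
Totals → C:10, H:11, F:1, O:2.
In Hill order: C10H11FO2.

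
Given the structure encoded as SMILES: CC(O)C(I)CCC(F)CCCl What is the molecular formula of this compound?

C8H15ClFIO

Walk through each heavy atom and fill implicit hydrogens from standard valence (C 4, N 3, O 2, S 2, halogen 1):
  atom 1: C, bond orders sum to 1 (valence 4) → 3 H
  atom 2: C, bond orders sum to 3 (valence 4) → 1 H
  atom 3: O, bond orders sum to 1 (valence 2) → 1 H
  atom 4: C, bond orders sum to 3 (valence 4) → 1 H
  atom 5: I (halogen, monovalent) → 0 H
  atom 6: C, bond orders sum to 2 (valence 4) → 2 H
  atom 7: C, bond orders sum to 2 (valence 4) → 2 H
  atom 8: C, bond orders sum to 3 (valence 4) → 1 H
  atom 9: F (halogen, monovalent) → 0 H
  atom 10: C, bond orders sum to 2 (valence 4) → 2 H
  atom 11: C, bond orders sum to 2 (valence 4) → 2 H
  atom 12: Cl (halogen, monovalent) → 0 H
Totals → C:8, H:15, Cl:1, F:1, I:1, O:1.
In Hill order: C8H15ClFIO.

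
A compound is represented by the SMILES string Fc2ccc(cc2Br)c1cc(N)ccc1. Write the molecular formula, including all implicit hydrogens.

Walk through each heavy atom and fill implicit hydrogens from standard valence (C 4, N 3, O 2, S 2, halogen 1); for lowercase aromatic atoms, an aromatic c carries 1 H when it has two neighbours and 0 H with three, and aromatic n carries 0 H:
  atom 1: F (halogen, monovalent) → 0 H
  atom 2: aromatic c, 3 neighbours → 0 H
  atom 3: aromatic c, 2 neighbours → 1 H
  atom 4: aromatic c, 2 neighbours → 1 H
  atom 5: aromatic c, 3 neighbours → 0 H
  atom 6: aromatic c, 2 neighbours → 1 H
  atom 7: aromatic c, 3 neighbours → 0 H
  atom 8: Br (halogen, monovalent) → 0 H
  atom 9: aromatic c, 3 neighbours → 0 H
  atom 10: aromatic c, 2 neighbours → 1 H
  atom 11: aromatic c, 3 neighbours → 0 H
  atom 12: N, bond orders sum to 1 (valence 3) → 2 H
  atom 13: aromatic c, 2 neighbours → 1 H
  atom 14: aromatic c, 2 neighbours → 1 H
  atom 15: aromatic c, 2 neighbours → 1 H
Totals → C:12, H:9, Br:1, F:1, N:1.
In Hill order: C12H9BrFN.

C12H9BrFN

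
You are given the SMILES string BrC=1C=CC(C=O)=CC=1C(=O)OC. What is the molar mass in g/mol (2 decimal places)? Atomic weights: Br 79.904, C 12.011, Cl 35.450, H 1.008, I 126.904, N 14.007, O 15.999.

First, the molecular formula is C9H7BrO3 (counting implicit H from valence).
  Br: 1 × 79.904 = 79.904
  C: 9 × 12.011 = 108.099
  H: 7 × 1.008 = 7.056
  O: 3 × 15.999 = 47.997
Sum: 1×79.904 + 9×12.011 + 7×1.008 + 3×15.999 = 243.056 → 243.06 g/mol.

243.06 g/mol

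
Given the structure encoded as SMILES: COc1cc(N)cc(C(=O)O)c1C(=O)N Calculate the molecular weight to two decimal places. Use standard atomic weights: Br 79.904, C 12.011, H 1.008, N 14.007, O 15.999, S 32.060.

210.19 g/mol

First, the molecular formula is C9H10N2O4 (counting implicit H from valence).
  C: 9 × 12.011 = 108.099
  H: 10 × 1.008 = 10.080
  N: 2 × 14.007 = 28.014
  O: 4 × 15.999 = 63.996
Sum: 9×12.011 + 10×1.008 + 2×14.007 + 4×15.999 = 210.189 → 210.19 g/mol.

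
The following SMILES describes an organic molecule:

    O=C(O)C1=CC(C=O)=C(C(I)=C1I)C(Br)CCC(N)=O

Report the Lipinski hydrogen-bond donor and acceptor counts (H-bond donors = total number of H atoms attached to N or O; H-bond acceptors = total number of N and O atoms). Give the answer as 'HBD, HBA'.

3, 5

Donors: find every N or O and count the H atoms it carries.
  atom 1 (O): bond orders sum to 2 → 0 H
  atom 3 (O): bond orders sum to 1 → 1 H
  atom 8 (O): bond orders sum to 2 → 0 H
  atom 19 (N): bond orders sum to 1 → 2 H
  atom 20 (O): bond orders sum to 2 → 0 H
Lipinski HBD = 3.
Acceptors: N atoms = 1, O atoms = 4 → HBA = 5.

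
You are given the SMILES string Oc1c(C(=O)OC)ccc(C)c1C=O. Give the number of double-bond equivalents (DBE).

6

Molecular formula: C10H10O4.
DoU = (2C + 2 + N − H − X) / 2, where X is the halogen count and O/S are ignored.
    = (2·10 + 2 + 0 − 10 − 0) / 2 = 12 / 2 = 6.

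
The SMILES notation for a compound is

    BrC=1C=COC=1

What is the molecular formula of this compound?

C4H3BrO

Walk through each heavy atom and fill implicit hydrogens from standard valence (C 4, N 3, O 2, S 2, halogen 1):
  atom 1: Br (halogen, monovalent) → 0 H
  atom 2: C, bond orders sum to 4 (valence 4) → 0 H
  atom 3: C, bond orders sum to 3 (valence 4) → 1 H
  atom 4: C, bond orders sum to 3 (valence 4) → 1 H
  atom 5: O, bond orders sum to 2 (valence 2) → 0 H
  atom 6: C, bond orders sum to 3 (valence 4) → 1 H
Totals → C:4, H:3, Br:1, O:1.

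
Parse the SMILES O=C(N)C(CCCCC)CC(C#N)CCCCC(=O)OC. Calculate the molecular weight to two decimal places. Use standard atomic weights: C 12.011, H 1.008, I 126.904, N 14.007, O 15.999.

296.41 g/mol

First, the molecular formula is C16H28N2O3 (counting implicit H from valence).
  C: 16 × 12.011 = 192.176
  H: 28 × 1.008 = 28.224
  N: 2 × 14.007 = 28.014
  O: 3 × 15.999 = 47.997
Sum: 16×12.011 + 28×1.008 + 2×14.007 + 3×15.999 = 296.411 → 296.41 g/mol.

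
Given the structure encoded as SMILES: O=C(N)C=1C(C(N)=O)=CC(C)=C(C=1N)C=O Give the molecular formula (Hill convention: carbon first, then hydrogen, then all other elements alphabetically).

C10H11N3O3

Walk through each heavy atom and fill implicit hydrogens from standard valence (C 4, N 3, O 2, S 2, halogen 1):
  atom 1: O, bond orders sum to 2 (valence 2) → 0 H
  atom 2: C, bond orders sum to 4 (valence 4) → 0 H
  atom 3: N, bond orders sum to 1 (valence 3) → 2 H
  atom 4: C, bond orders sum to 4 (valence 4) → 0 H
  atom 5: C, bond orders sum to 4 (valence 4) → 0 H
  atom 6: C, bond orders sum to 4 (valence 4) → 0 H
  atom 7: N, bond orders sum to 1 (valence 3) → 2 H
  atom 8: O, bond orders sum to 2 (valence 2) → 0 H
  atom 9: C, bond orders sum to 3 (valence 4) → 1 H
  atom 10: C, bond orders sum to 4 (valence 4) → 0 H
  atom 11: C, bond orders sum to 1 (valence 4) → 3 H
  atom 12: C, bond orders sum to 4 (valence 4) → 0 H
  atom 13: C, bond orders sum to 4 (valence 4) → 0 H
  atom 14: N, bond orders sum to 1 (valence 3) → 2 H
  atom 15: C, bond orders sum to 3 (valence 4) → 1 H
  atom 16: O, bond orders sum to 2 (valence 2) → 0 H
Totals → C:10, H:11, N:3, O:3.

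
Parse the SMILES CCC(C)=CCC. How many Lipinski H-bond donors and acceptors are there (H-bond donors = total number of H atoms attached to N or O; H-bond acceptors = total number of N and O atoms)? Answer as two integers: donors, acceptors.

0, 0

Donors: find every N or O and count the H atoms it carries.
  (no N or O atoms present)
Lipinski HBD = 0.
Acceptors: N atoms = 0, O atoms = 0 → HBA = 0.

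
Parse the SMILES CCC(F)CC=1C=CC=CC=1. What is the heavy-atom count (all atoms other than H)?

Every atom symbol written in the SMILES (organic subset) is one heavy atom; implicit H are not written.
Heavy atoms by element → C:10, F:1.
Total: 11.

11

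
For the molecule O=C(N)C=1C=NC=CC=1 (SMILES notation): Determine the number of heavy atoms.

Every atom symbol written in the SMILES (organic subset) is one heavy atom; implicit H are not written.
Heavy atoms by element → C:6, N:2, O:1.
Total: 9.

9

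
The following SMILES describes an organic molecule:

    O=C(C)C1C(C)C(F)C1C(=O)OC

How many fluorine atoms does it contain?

Scan the SMILES for F atoms (remember two-letter symbols like Cl and Br are single atoms).
Fluorine count: 1.

1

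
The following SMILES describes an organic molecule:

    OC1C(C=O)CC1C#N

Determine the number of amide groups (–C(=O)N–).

Scan the SMILES for the amide motif — none present.
Groups that are present: 1 aldehyde, 1 hydroxyl, 1 nitrile.

0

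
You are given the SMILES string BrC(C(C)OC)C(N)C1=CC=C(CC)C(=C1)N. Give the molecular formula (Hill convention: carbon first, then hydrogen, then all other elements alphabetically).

Walk through each heavy atom and fill implicit hydrogens from standard valence (C 4, N 3, O 2, S 2, halogen 1):
  atom 1: Br (halogen, monovalent) → 0 H
  atom 2: C, bond orders sum to 3 (valence 4) → 1 H
  atom 3: C, bond orders sum to 3 (valence 4) → 1 H
  atom 4: C, bond orders sum to 1 (valence 4) → 3 H
  atom 5: O, bond orders sum to 2 (valence 2) → 0 H
  atom 6: C, bond orders sum to 1 (valence 4) → 3 H
  atom 7: C, bond orders sum to 3 (valence 4) → 1 H
  atom 8: N, bond orders sum to 1 (valence 3) → 2 H
  atom 9: C, bond orders sum to 4 (valence 4) → 0 H
  atom 10: C, bond orders sum to 3 (valence 4) → 1 H
  atom 11: C, bond orders sum to 3 (valence 4) → 1 H
  atom 12: C, bond orders sum to 4 (valence 4) → 0 H
  atom 13: C, bond orders sum to 2 (valence 4) → 2 H
  atom 14: C, bond orders sum to 1 (valence 4) → 3 H
  atom 15: C, bond orders sum to 4 (valence 4) → 0 H
  atom 16: C, bond orders sum to 3 (valence 4) → 1 H
  atom 17: N, bond orders sum to 1 (valence 3) → 2 H
Totals → C:13, H:21, Br:1, N:2, O:1.

C13H21BrN2O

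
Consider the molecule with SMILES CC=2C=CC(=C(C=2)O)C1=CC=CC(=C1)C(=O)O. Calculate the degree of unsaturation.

9

Molecular formula: C14H12O3.
DoU = (2C + 2 + N − H − X) / 2, where X is the halogen count and O/S are ignored.
    = (2·14 + 2 + 0 − 12 − 0) / 2 = 18 / 2 = 9.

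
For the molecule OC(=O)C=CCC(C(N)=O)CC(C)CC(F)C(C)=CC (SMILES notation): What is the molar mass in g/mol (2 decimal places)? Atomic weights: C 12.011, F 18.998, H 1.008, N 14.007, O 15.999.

First, the molecular formula is C15H24FNO3 (counting implicit H from valence).
  C: 15 × 12.011 = 180.165
  F: 1 × 18.998 = 18.998
  H: 24 × 1.008 = 24.192
  N: 1 × 14.007 = 14.007
  O: 3 × 15.999 = 47.997
Sum: 15×12.011 + 1×18.998 + 24×1.008 + 1×14.007 + 3×15.999 = 285.359 → 285.36 g/mol.

285.36 g/mol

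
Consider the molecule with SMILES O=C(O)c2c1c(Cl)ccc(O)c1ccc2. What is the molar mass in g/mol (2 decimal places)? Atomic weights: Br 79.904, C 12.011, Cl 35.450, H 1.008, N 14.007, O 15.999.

First, the molecular formula is C11H7ClO3 (counting implicit H from valence).
  C: 11 × 12.011 = 132.121
  Cl: 1 × 35.450 = 35.450
  H: 7 × 1.008 = 7.056
  O: 3 × 15.999 = 47.997
Sum: 11×12.011 + 1×35.450 + 7×1.008 + 3×15.999 = 222.624 → 222.62 g/mol.

222.62 g/mol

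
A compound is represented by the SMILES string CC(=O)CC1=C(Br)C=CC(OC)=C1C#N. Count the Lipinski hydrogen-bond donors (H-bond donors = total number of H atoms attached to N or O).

Donors: find every N or O and count the H atoms it carries.
  atom 3 (O): bond orders sum to 2 → 0 H
  atom 11 (O): bond orders sum to 2 → 0 H
  atom 15 (N): bond orders sum to 3 → 0 H
Lipinski HBD = 0.

0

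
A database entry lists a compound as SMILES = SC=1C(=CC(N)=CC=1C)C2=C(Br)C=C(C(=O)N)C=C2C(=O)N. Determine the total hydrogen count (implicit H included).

14

Walk through each heavy atom and fill implicit hydrogens from standard valence (C 4, N 3, O 2, S 2, halogen 1):
  atom 1: S, bond orders sum to 1 (valence 2) → 1 H
  atom 2: C, bond orders sum to 4 (valence 4) → 0 H
  atom 3: C, bond orders sum to 4 (valence 4) → 0 H
  atom 4: C, bond orders sum to 3 (valence 4) → 1 H
  atom 5: C, bond orders sum to 4 (valence 4) → 0 H
  atom 6: N, bond orders sum to 1 (valence 3) → 2 H
  atom 7: C, bond orders sum to 3 (valence 4) → 1 H
  atom 8: C, bond orders sum to 4 (valence 4) → 0 H
  atom 9: C, bond orders sum to 1 (valence 4) → 3 H
  atom 10: C, bond orders sum to 4 (valence 4) → 0 H
  atom 11: C, bond orders sum to 4 (valence 4) → 0 H
  atom 12: Br (halogen, monovalent) → 0 H
  atom 13: C, bond orders sum to 3 (valence 4) → 1 H
  atom 14: C, bond orders sum to 4 (valence 4) → 0 H
  atom 15: C, bond orders sum to 4 (valence 4) → 0 H
  atom 16: O, bond orders sum to 2 (valence 2) → 0 H
  atom 17: N, bond orders sum to 1 (valence 3) → 2 H
  atom 18: C, bond orders sum to 3 (valence 4) → 1 H
  atom 19: C, bond orders sum to 4 (valence 4) → 0 H
  atom 20: C, bond orders sum to 4 (valence 4) → 0 H
  atom 21: O, bond orders sum to 2 (valence 2) → 0 H
  atom 22: N, bond orders sum to 1 (valence 3) → 2 H
Total hydrogens: 14.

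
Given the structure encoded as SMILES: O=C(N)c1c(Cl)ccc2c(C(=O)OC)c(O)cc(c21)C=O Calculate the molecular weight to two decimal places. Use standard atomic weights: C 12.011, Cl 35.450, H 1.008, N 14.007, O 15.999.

First, the molecular formula is C14H10ClNO5 (counting implicit H from valence).
  C: 14 × 12.011 = 168.154
  Cl: 1 × 35.450 = 35.450
  H: 10 × 1.008 = 10.080
  N: 1 × 14.007 = 14.007
  O: 5 × 15.999 = 79.995
Sum: 14×12.011 + 1×35.450 + 10×1.008 + 1×14.007 + 5×15.999 = 307.686 → 307.69 g/mol.

307.69 g/mol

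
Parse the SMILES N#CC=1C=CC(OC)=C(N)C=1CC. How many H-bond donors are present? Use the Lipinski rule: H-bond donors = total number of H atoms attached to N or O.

Donors: find every N or O and count the H atoms it carries.
  atom 1 (N): bond orders sum to 3 → 0 H
  atom 7 (O): bond orders sum to 2 → 0 H
  atom 10 (N): bond orders sum to 1 → 2 H
Lipinski HBD = 2.

2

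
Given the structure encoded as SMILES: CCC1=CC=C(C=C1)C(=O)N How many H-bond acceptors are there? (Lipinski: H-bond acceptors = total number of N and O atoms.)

N atoms: 1; O atoms: 1.
Lipinski HBA = 1 + 1 = 2.

2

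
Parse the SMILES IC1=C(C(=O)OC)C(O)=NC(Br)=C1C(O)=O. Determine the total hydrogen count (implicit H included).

Walk through each heavy atom and fill implicit hydrogens from standard valence (C 4, N 3, O 2, S 2, halogen 1):
  atom 1: I (halogen, monovalent) → 0 H
  atom 2: C, bond orders sum to 4 (valence 4) → 0 H
  atom 3: C, bond orders sum to 4 (valence 4) → 0 H
  atom 4: C, bond orders sum to 4 (valence 4) → 0 H
  atom 5: O, bond orders sum to 2 (valence 2) → 0 H
  atom 6: O, bond orders sum to 2 (valence 2) → 0 H
  atom 7: C, bond orders sum to 1 (valence 4) → 3 H
  atom 8: C, bond orders sum to 4 (valence 4) → 0 H
  atom 9: O, bond orders sum to 1 (valence 2) → 1 H
  atom 10: N, bond orders sum to 3 (valence 3) → 0 H
  atom 11: C, bond orders sum to 4 (valence 4) → 0 H
  atom 12: Br (halogen, monovalent) → 0 H
  atom 13: C, bond orders sum to 4 (valence 4) → 0 H
  atom 14: C, bond orders sum to 4 (valence 4) → 0 H
  atom 15: O, bond orders sum to 1 (valence 2) → 1 H
  atom 16: O, bond orders sum to 2 (valence 2) → 0 H
Total hydrogens: 5.

5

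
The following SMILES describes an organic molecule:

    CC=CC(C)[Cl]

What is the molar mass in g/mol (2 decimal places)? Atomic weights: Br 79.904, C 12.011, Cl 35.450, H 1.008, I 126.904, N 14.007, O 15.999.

104.58 g/mol

First, the molecular formula is C5H9Cl (counting implicit H from valence).
  C: 5 × 12.011 = 60.055
  Cl: 1 × 35.450 = 35.450
  H: 9 × 1.008 = 9.072
Sum: 5×12.011 + 1×35.450 + 9×1.008 = 104.577 → 104.58 g/mol.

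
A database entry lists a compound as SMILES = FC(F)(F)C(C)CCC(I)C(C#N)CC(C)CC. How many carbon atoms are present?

13

Count every carbon token in the SMILES (each C, including those in ring-closure positions and inside branches).
Carbon count: 13.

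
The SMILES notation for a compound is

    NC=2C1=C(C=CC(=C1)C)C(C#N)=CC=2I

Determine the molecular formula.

Walk through each heavy atom and fill implicit hydrogens from standard valence (C 4, N 3, O 2, S 2, halogen 1):
  atom 1: N, bond orders sum to 1 (valence 3) → 2 H
  atom 2: C, bond orders sum to 4 (valence 4) → 0 H
  atom 3: C, bond orders sum to 4 (valence 4) → 0 H
  atom 4: C, bond orders sum to 4 (valence 4) → 0 H
  atom 5: C, bond orders sum to 3 (valence 4) → 1 H
  atom 6: C, bond orders sum to 3 (valence 4) → 1 H
  atom 7: C, bond orders sum to 4 (valence 4) → 0 H
  atom 8: C, bond orders sum to 3 (valence 4) → 1 H
  atom 9: C, bond orders sum to 1 (valence 4) → 3 H
  atom 10: C, bond orders sum to 4 (valence 4) → 0 H
  atom 11: C, bond orders sum to 4 (valence 4) → 0 H
  atom 12: N, bond orders sum to 3 (valence 3) → 0 H
  atom 13: C, bond orders sum to 3 (valence 4) → 1 H
  atom 14: C, bond orders sum to 4 (valence 4) → 0 H
  atom 15: I (halogen, monovalent) → 0 H
Totals → C:12, H:9, I:1, N:2.

C12H9IN2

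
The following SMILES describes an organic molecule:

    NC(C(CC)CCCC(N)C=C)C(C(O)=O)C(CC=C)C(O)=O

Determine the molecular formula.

C17H30N2O4

Walk through each heavy atom and fill implicit hydrogens from standard valence (C 4, N 3, O 2, S 2, halogen 1):
  atom 1: N, bond orders sum to 1 (valence 3) → 2 H
  atom 2: C, bond orders sum to 3 (valence 4) → 1 H
  atom 3: C, bond orders sum to 3 (valence 4) → 1 H
  atom 4: C, bond orders sum to 2 (valence 4) → 2 H
  atom 5: C, bond orders sum to 1 (valence 4) → 3 H
  atom 6: C, bond orders sum to 2 (valence 4) → 2 H
  atom 7: C, bond orders sum to 2 (valence 4) → 2 H
  atom 8: C, bond orders sum to 2 (valence 4) → 2 H
  atom 9: C, bond orders sum to 3 (valence 4) → 1 H
  atom 10: N, bond orders sum to 1 (valence 3) → 2 H
  atom 11: C, bond orders sum to 3 (valence 4) → 1 H
  atom 12: C, bond orders sum to 2 (valence 4) → 2 H
  atom 13: C, bond orders sum to 3 (valence 4) → 1 H
  atom 14: C, bond orders sum to 4 (valence 4) → 0 H
  atom 15: O, bond orders sum to 1 (valence 2) → 1 H
  atom 16: O, bond orders sum to 2 (valence 2) → 0 H
  atom 17: C, bond orders sum to 3 (valence 4) → 1 H
  atom 18: C, bond orders sum to 2 (valence 4) → 2 H
  atom 19: C, bond orders sum to 3 (valence 4) → 1 H
  atom 20: C, bond orders sum to 2 (valence 4) → 2 H
  atom 21: C, bond orders sum to 4 (valence 4) → 0 H
  atom 22: O, bond orders sum to 1 (valence 2) → 1 H
  atom 23: O, bond orders sum to 2 (valence 2) → 0 H
Totals → C:17, H:30, N:2, O:4.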